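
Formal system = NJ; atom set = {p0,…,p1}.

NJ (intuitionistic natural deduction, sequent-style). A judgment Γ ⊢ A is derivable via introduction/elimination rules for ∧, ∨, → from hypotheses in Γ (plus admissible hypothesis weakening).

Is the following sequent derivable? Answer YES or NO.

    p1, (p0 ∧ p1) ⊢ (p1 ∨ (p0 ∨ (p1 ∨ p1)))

Proof tree:
[∨I₂] p1, (p0 ∧ p1) ⊢ (p1 ∨ (p0 ∨ (p1 ∨ p1)))
  [∨I₂] p1, (p0 ∧ p1) ⊢ (p0 ∨ (p1 ∨ p1))
    [Wk] p1, (p0 ∧ p1) ⊢ (p1 ∨ p1)
      [∨I₂] p1 ⊢ (p1 ∨ p1)
        [Ax] p1 ⊢ p1

Result: YES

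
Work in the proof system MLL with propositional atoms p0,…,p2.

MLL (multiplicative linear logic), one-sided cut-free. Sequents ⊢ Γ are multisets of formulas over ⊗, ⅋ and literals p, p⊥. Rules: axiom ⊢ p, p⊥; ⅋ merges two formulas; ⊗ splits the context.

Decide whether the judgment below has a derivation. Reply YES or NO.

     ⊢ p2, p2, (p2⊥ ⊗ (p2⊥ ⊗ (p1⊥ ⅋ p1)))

Derivation trace:
[⊗]  ⊢ p2, p2, (p2⊥ ⊗ (p2⊥ ⊗ (p1⊥ ⅋ p1)))
  [Ax]  ⊢ p2, p2⊥
  [⊗]  ⊢ p2, (p2⊥ ⊗ (p1⊥ ⅋ p1))
    [Ax]  ⊢ p2, p2⊥
    [⅋]  ⊢ (p1⊥ ⅋ p1)
      [Ax]  ⊢ p1, p1⊥

Result: YES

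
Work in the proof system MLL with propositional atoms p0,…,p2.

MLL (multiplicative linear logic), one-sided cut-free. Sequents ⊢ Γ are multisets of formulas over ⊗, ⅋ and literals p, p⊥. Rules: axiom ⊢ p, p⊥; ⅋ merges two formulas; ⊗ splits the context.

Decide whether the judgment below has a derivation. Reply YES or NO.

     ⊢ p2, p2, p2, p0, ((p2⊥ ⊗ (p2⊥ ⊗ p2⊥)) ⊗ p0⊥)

Proof tree:
[⊗]  ⊢ p2, p2, p2, p0, ((p2⊥ ⊗ (p2⊥ ⊗ p2⊥)) ⊗ p0⊥)
  [⊗]  ⊢ p2, p2, p2, (p2⊥ ⊗ (p2⊥ ⊗ p2⊥))
    [Ax]  ⊢ p2, p2⊥
    [⊗]  ⊢ p2, p2, (p2⊥ ⊗ p2⊥)
      [Ax]  ⊢ p2, p2⊥
      [Ax]  ⊢ p2, p2⊥
  [Ax]  ⊢ p0, p0⊥

Result: YES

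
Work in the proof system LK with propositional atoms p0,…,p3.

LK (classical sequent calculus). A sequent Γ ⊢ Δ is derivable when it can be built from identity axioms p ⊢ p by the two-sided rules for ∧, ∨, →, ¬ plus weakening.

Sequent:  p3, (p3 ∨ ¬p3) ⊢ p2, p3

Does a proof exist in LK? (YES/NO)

Proof tree:
[∨L] p3, (p3 ∨ ¬p3) ⊢ p2, p3
  [Ax] p3 ⊢ p3
  [¬L] p3, ¬p3 ⊢ p2
    [WR] p3 ⊢ p3, p2
      [Ax] p3 ⊢ p3

Result: YES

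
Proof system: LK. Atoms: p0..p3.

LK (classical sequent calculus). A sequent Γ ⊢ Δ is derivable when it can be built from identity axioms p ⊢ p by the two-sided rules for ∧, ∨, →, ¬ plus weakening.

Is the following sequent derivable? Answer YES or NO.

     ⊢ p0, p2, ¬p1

Truth-table refutation:
  v=0000: Γ:[] Δ:[p0=F, p2=F, ¬p1=T] refutes=False
  v=0001: Γ:[] Δ:[p0=F, p2=F, ¬p1=T] refutes=False
  v=0010: Γ:[] Δ:[p0=F, p2=T, ¬p1=T] refutes=False
  v=0011: Γ:[] Δ:[p0=F, p2=T, ¬p1=T] refutes=False
  v=0100: Γ:[] Δ:[p0=F, p2=F, ¬p1=F] refutes=True  ← countermodel

Result: NO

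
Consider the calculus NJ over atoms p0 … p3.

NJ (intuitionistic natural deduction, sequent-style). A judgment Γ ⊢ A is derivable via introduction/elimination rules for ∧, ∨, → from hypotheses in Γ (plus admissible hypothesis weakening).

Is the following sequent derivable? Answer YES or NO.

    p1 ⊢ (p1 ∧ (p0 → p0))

Derivation (root first):
[∧I] p1 ⊢ (p1 ∧ (p0 → p0))
  [Ax] p1 ⊢ p1
  [→I]  ⊢ (p0 → p0)
    [Ax] p0 ⊢ p0

Result: YES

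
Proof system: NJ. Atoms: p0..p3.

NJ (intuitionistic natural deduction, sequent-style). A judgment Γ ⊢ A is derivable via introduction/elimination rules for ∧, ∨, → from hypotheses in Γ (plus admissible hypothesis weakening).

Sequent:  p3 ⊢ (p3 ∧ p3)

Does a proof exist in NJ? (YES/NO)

Derivation (root first):
[∧I] p3 ⊢ (p3 ∧ p3)
  [Wk] p3, p3 ⊢ p3
    [Ax] p3 ⊢ p3
  [Ax] p3 ⊢ p3

Result: YES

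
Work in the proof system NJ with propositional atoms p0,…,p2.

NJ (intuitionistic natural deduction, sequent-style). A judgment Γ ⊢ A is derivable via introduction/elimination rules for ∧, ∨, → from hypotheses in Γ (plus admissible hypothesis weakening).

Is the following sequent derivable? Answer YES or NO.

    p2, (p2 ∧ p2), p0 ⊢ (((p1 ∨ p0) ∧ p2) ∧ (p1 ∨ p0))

Derivation trace:
[∧I] p2, (p2 ∧ p2), p0 ⊢ (((p1 ∨ p0) ∧ p2) ∧ (p1 ∨ p0))
  [Wk] p2, p0, (p2 ∧ p2) ⊢ ((p1 ∨ p0) ∧ p2)
    [∧I] p2, p0 ⊢ ((p1 ∨ p0) ∧ p2)
      [∨I₂] p0 ⊢ (p1 ∨ p0)
        [Ax] p0 ⊢ p0
      [Ax] p2 ⊢ p2
  [∨I₂] p0 ⊢ (p1 ∨ p0)
    [Ax] p0 ⊢ p0

Result: YES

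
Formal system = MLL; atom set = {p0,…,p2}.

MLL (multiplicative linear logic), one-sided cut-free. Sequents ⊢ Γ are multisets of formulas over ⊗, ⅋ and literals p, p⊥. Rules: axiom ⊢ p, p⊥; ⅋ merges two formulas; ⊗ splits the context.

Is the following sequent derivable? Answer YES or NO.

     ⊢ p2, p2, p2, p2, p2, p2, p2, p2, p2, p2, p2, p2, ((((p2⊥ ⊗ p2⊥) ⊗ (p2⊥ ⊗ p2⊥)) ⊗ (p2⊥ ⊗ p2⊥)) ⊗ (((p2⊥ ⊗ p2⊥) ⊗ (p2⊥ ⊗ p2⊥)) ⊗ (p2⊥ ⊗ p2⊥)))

Proof tree:
[⊗]  ⊢ p2, p2, p2, p2, p2, p2, p2, p2, p2, p2, p2, p2, ((((p2⊥ ⊗ p2⊥) ⊗ (p2⊥ ⊗ p2⊥)) ⊗ (p2⊥ ⊗ p2⊥)) ⊗ (((p2⊥ ⊗ p2⊥) ⊗ (p2⊥ ⊗ p2⊥)) ⊗ (p2⊥ ⊗ p2⊥)))
  [⊗]  ⊢ p2, p2, p2, p2, p2, p2, (((p2⊥ ⊗ p2⊥) ⊗ (p2⊥ ⊗ p2⊥)) ⊗ (p2⊥ ⊗ p2⊥))
    [⊗]  ⊢ p2, p2, p2, p2, ((p2⊥ ⊗ p2⊥) ⊗ (p2⊥ ⊗ p2⊥))
      [⊗]  ⊢ p2, p2, (p2⊥ ⊗ p2⊥)
        [Ax]  ⊢ p2, p2⊥
        [Ax]  ⊢ p2, p2⊥
      [⊗]  ⊢ p2, p2, (p2⊥ ⊗ p2⊥)
        [Ax]  ⊢ p2, p2⊥
        [Ax]  ⊢ p2, p2⊥
    [⊗]  ⊢ p2, p2, (p2⊥ ⊗ p2⊥)
      [Ax]  ⊢ p2, p2⊥
      [Ax]  ⊢ p2, p2⊥
  [⊗]  ⊢ p2, p2, p2, p2, p2, p2, (((p2⊥ ⊗ p2⊥) ⊗ (p2⊥ ⊗ p2⊥)) ⊗ (p2⊥ ⊗ p2⊥))
    [⊗]  ⊢ p2, p2, p2, p2, ((p2⊥ ⊗ p2⊥) ⊗ (p2⊥ ⊗ p2⊥))
      [⊗]  ⊢ p2, p2, (p2⊥ ⊗ p2⊥)
        [Ax]  ⊢ p2, p2⊥
        [Ax]  ⊢ p2, p2⊥
      [⊗]  ⊢ p2, p2, (p2⊥ ⊗ p2⊥)
        [Ax]  ⊢ p2, p2⊥
        [Ax]  ⊢ p2, p2⊥
    [⊗]  ⊢ p2, p2, (p2⊥ ⊗ p2⊥)
      [Ax]  ⊢ p2, p2⊥
      [Ax]  ⊢ p2, p2⊥

Result: YES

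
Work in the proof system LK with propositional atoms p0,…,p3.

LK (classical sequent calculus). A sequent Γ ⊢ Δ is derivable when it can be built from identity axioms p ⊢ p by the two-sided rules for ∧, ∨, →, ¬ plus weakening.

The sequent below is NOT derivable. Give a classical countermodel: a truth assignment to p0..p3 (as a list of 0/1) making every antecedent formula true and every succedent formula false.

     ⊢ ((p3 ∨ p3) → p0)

Truth-table refutation:
  v=0000: Γ:[] Δ:[((p3 ∨ p3) → p0)=T] refutes=False
  v=0001: Γ:[] Δ:[((p3 ∨ p3) → p0)=F] refutes=True  ← countermodel

Result: [0, 0, 0, 1]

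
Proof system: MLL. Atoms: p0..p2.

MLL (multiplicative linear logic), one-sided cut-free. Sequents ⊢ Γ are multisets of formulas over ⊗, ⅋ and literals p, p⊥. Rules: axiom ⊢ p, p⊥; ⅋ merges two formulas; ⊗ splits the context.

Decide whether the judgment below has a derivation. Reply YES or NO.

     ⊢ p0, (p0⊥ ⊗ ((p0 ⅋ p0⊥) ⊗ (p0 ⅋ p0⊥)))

Proof tree:
[⊗]  ⊢ p0, (p0⊥ ⊗ ((p0 ⅋ p0⊥) ⊗ (p0 ⅋ p0⊥)))
  [Ax]  ⊢ p0, p0⊥
  [⊗]  ⊢ ((p0 ⅋ p0⊥) ⊗ (p0 ⅋ p0⊥))
    [⅋]  ⊢ (p0 ⅋ p0⊥)
      [Ax]  ⊢ p0, p0⊥
    [⅋]  ⊢ (p0 ⅋ p0⊥)
      [Ax]  ⊢ p0, p0⊥

Result: YES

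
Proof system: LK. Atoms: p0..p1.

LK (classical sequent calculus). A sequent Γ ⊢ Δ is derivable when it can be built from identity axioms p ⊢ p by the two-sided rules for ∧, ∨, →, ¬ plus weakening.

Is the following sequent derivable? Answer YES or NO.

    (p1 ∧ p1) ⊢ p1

Derivation (root first):
[∧L] (p1 ∧ p1) ⊢ p1
  [WL] p1, p1 ⊢ p1
    [Ax] p1 ⊢ p1

Result: YES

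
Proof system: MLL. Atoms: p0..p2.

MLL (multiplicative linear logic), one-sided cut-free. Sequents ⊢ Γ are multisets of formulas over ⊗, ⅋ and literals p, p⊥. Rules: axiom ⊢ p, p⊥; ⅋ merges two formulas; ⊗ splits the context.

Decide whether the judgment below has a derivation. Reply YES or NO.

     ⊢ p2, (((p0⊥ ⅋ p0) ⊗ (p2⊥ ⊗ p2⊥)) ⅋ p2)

Derivation (root first):
[⅋]  ⊢ p2, (((p0⊥ ⅋ p0) ⊗ (p2⊥ ⊗ p2⊥)) ⅋ p2)
  [⊗]  ⊢ p2, p2, ((p0⊥ ⅋ p0) ⊗ (p2⊥ ⊗ p2⊥))
    [⅋]  ⊢ (p0⊥ ⅋ p0)
      [Ax]  ⊢ p0, p0⊥
    [⊗]  ⊢ p2, p2, (p2⊥ ⊗ p2⊥)
      [Ax]  ⊢ p2, p2⊥
      [Ax]  ⊢ p2, p2⊥

Result: YES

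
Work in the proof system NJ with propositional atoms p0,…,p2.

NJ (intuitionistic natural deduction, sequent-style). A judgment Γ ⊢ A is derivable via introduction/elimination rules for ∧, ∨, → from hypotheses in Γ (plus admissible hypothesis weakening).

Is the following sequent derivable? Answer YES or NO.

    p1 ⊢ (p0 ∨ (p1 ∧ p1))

Derivation trace:
[∨I₂] p1 ⊢ (p0 ∨ (p1 ∧ p1))
  [∧I] p1 ⊢ (p1 ∧ p1)
    [Ax] p1 ⊢ p1
    [Ax] p1 ⊢ p1

Result: YES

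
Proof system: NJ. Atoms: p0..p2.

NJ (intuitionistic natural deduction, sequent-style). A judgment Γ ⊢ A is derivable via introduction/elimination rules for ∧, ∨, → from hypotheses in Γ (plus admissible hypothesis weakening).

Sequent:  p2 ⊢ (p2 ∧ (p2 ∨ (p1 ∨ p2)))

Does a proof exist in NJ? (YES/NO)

Proof tree:
[∧I] p2 ⊢ (p2 ∧ (p2 ∨ (p1 ∨ p2)))
  [Ax] p2 ⊢ p2
  [∨I₂] p2 ⊢ (p2 ∨ (p1 ∨ p2))
    [∨I₂] p2 ⊢ (p1 ∨ p2)
      [Ax] p2 ⊢ p2

Result: YES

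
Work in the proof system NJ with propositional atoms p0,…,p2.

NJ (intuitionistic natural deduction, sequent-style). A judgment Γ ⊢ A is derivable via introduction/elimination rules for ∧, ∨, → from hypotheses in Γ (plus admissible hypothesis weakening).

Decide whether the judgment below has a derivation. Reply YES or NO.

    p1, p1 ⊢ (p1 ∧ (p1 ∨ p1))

Derivation (root first):
[Wk] p1, p1 ⊢ (p1 ∧ (p1 ∨ p1))
  [∧I] p1 ⊢ (p1 ∧ (p1 ∨ p1))
    [Ax] p1 ⊢ p1
    [∨I₁] p1 ⊢ (p1 ∨ p1)
      [Ax] p1 ⊢ p1

Result: YES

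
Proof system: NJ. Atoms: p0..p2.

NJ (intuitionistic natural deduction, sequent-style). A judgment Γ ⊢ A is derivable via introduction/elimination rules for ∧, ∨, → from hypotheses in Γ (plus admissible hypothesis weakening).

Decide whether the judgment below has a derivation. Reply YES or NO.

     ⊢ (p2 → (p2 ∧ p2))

Derivation trace:
[→I]  ⊢ (p2 → (p2 ∧ p2))
  [∧I] p2 ⊢ (p2 ∧ p2)
    [Ax] p2 ⊢ p2
    [Ax] p2 ⊢ p2

Result: YES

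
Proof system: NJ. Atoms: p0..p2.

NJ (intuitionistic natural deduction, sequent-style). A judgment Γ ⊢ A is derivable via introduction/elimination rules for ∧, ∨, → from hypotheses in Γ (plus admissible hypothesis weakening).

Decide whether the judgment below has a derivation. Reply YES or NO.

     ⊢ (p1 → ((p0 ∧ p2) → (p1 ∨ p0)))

Derivation (root first):
[→I]  ⊢ (p1 → ((p0 ∧ p2) → (p1 ∨ p0)))
  [→I] p1 ⊢ ((p0 ∧ p2) → (p1 ∨ p0))
    [Wk] p1, (p0 ∧ p2) ⊢ (p1 ∨ p0)
      [∨I₁] p1 ⊢ (p1 ∨ p0)
        [Ax] p1 ⊢ p1

Result: YES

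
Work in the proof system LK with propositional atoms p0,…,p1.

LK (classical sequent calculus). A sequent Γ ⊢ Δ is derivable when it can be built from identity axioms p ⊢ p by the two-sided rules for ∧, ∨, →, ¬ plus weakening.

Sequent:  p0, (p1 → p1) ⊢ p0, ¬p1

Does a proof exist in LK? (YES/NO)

Derivation trace:
[¬R] p0, (p1 → p1) ⊢ p0, ¬p1
  [→L] p1, p0, (p1 → p1) ⊢ p0
    [Ax] p1 ⊢ p1
    [WL] p0, p1 ⊢ p0
      [Ax] p0 ⊢ p0

Result: YES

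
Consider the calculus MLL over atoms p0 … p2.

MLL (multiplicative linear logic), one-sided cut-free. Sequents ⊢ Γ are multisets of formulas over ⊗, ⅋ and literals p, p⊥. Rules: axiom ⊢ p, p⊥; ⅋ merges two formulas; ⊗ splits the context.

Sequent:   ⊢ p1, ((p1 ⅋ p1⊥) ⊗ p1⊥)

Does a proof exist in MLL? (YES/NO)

Proof tree:
[⊗]  ⊢ p1, ((p1 ⅋ p1⊥) ⊗ p1⊥)
  [⅋]  ⊢ (p1 ⅋ p1⊥)
    [Ax]  ⊢ p1, p1⊥
  [Ax]  ⊢ p1, p1⊥

Result: YES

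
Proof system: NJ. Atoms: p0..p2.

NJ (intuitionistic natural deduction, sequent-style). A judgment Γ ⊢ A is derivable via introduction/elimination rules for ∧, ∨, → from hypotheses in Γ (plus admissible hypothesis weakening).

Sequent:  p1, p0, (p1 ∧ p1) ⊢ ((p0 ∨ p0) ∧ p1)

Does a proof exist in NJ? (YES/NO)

Derivation trace:
[Wk] p1, p0, (p1 ∧ p1) ⊢ ((p0 ∨ p0) ∧ p1)
  [∧I] p1, p0 ⊢ ((p0 ∨ p0) ∧ p1)
    [∨I₂] p0 ⊢ (p0 ∨ p0)
      [Ax] p0 ⊢ p0
    [Ax] p1 ⊢ p1

Result: YES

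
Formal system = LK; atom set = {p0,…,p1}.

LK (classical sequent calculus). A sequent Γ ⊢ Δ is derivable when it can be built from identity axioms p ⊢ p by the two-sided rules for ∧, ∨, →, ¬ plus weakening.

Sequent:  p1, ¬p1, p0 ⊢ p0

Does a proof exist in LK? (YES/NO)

Proof tree:
[WL] p1, ¬p1, p0 ⊢ p0
  [¬L] p1, ¬p1 ⊢ p0
    [WR] p1 ⊢ p1, p0
      [Ax] p1 ⊢ p1

Result: YES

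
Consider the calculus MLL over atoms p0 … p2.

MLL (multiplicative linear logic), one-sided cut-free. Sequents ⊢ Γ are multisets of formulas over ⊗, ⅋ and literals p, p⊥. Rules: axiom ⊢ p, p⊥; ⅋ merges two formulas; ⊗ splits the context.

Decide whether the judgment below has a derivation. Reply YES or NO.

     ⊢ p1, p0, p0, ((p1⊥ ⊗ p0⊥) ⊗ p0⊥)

Proof tree:
[⊗]  ⊢ p1, p0, p0, ((p1⊥ ⊗ p0⊥) ⊗ p0⊥)
  [⊗]  ⊢ p1, p0, (p1⊥ ⊗ p0⊥)
    [Ax]  ⊢ p1, p1⊥
    [Ax]  ⊢ p0, p0⊥
  [Ax]  ⊢ p0, p0⊥

Result: YES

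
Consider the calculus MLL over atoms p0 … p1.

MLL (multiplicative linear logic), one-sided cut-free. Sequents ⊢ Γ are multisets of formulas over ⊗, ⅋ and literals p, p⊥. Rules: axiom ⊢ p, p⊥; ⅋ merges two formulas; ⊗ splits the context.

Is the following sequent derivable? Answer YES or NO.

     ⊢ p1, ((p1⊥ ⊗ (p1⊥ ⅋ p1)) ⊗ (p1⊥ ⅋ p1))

Derivation trace:
[⊗]  ⊢ p1, ((p1⊥ ⊗ (p1⊥ ⅋ p1)) ⊗ (p1⊥ ⅋ p1))
  [⊗]  ⊢ p1, (p1⊥ ⊗ (p1⊥ ⅋ p1))
    [Ax]  ⊢ p1, p1⊥
    [⅋]  ⊢ (p1⊥ ⅋ p1)
      [Ax]  ⊢ p1, p1⊥
  [⅋]  ⊢ (p1⊥ ⅋ p1)
    [Ax]  ⊢ p1, p1⊥

Result: YES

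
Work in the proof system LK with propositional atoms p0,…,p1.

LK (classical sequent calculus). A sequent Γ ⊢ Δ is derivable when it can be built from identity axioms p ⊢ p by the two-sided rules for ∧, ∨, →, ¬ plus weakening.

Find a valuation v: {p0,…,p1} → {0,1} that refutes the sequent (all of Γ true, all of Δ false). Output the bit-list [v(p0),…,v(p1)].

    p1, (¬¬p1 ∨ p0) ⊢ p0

Search for a countermodel by truth-table:
  v=00: Γ:[p1=F, (¬¬p1 ∨ p0)=F] Δ:[p0=F] refutes=False
  v=01: Γ:[p1=T, (¬¬p1 ∨ p0)=T] Δ:[p0=F] refutes=True  ← countermodel

Result: [0, 1]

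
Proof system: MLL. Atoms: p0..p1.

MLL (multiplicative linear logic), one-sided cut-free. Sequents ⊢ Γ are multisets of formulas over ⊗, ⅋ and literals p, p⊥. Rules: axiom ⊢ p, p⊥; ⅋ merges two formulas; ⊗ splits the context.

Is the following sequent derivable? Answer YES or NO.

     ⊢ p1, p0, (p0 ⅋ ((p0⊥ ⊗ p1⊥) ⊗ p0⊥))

Derivation (root first):
[⅋]  ⊢ p1, p0, (p0 ⅋ ((p0⊥ ⊗ p1⊥) ⊗ p0⊥))
  [⊗]  ⊢ p0, p1, p0, ((p0⊥ ⊗ p1⊥) ⊗ p0⊥)
    [⊗]  ⊢ p0, p1, (p0⊥ ⊗ p1⊥)
      [Ax]  ⊢ p0, p0⊥
      [Ax]  ⊢ p1, p1⊥
    [Ax]  ⊢ p0, p0⊥

Result: YES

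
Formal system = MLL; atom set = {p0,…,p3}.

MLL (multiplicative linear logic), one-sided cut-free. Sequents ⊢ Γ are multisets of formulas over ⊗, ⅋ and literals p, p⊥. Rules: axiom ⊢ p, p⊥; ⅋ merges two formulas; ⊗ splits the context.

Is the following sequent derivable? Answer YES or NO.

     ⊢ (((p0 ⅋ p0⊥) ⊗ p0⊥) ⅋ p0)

Proof tree:
[⅋]  ⊢ (((p0 ⅋ p0⊥) ⊗ p0⊥) ⅋ p0)
  [⊗]  ⊢ p0, ((p0 ⅋ p0⊥) ⊗ p0⊥)
    [⅋]  ⊢ (p0 ⅋ p0⊥)
      [Ax]  ⊢ p0, p0⊥
    [Ax]  ⊢ p0, p0⊥

Result: YES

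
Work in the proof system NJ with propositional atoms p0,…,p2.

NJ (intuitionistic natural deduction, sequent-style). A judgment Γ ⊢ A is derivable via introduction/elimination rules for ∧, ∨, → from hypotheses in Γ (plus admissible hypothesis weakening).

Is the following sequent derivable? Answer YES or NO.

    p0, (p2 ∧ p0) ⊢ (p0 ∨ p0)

Derivation (root first):
[∨I₁] p0, (p2 ∧ p0) ⊢ (p0 ∨ p0)
  [Wk] p0, (p2 ∧ p0) ⊢ p0
    [Ax] p0 ⊢ p0

Result: YES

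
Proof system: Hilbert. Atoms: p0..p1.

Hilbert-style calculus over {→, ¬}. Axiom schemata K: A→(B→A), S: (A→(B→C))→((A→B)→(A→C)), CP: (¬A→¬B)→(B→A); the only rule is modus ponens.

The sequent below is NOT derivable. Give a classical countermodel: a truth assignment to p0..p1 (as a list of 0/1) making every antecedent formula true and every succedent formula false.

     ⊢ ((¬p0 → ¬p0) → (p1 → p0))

Search for a countermodel by truth-table:
  v=00: Γ:[] Δ:[((¬p0 → ¬p0) → (p1 → p0))=T] refutes=False
  v=01: Γ:[] Δ:[((¬p0 → ¬p0) → (p1 → p0))=F] refutes=True  ← countermodel

Result: [0, 1]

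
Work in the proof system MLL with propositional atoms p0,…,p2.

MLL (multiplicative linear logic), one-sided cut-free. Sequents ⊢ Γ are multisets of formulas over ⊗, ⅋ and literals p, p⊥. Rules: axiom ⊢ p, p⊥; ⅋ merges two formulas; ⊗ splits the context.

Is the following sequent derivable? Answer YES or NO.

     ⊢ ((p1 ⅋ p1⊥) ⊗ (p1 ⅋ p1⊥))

Derivation trace:
[⊗]  ⊢ ((p1 ⅋ p1⊥) ⊗ (p1 ⅋ p1⊥))
  [⅋]  ⊢ (p1 ⅋ p1⊥)
    [Ax]  ⊢ p1, p1⊥
  [⅋]  ⊢ (p1 ⅋ p1⊥)
    [Ax]  ⊢ p1, p1⊥

Result: YES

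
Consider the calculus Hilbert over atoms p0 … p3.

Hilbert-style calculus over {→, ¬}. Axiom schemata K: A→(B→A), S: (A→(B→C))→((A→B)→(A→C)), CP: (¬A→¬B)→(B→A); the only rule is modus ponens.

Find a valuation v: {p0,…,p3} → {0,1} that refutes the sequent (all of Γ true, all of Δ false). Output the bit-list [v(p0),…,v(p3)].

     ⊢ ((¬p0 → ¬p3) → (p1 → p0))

Enumerate valuations to refute Γ ⊢ Δ:
  v=0000: Γ:[] Δ:[((¬p0 → ¬p3) → (p1 → p0))=T] refutes=False
  v=0001: Γ:[] Δ:[((¬p0 → ¬p3) → (p1 → p0))=T] refutes=False
  v=0010: Γ:[] Δ:[((¬p0 → ¬p3) → (p1 → p0))=T] refutes=False
  v=0011: Γ:[] Δ:[((¬p0 → ¬p3) → (p1 → p0))=T] refutes=False
  v=0100: Γ:[] Δ:[((¬p0 → ¬p3) → (p1 → p0))=F] refutes=True  ← countermodel

Result: [0, 1, 0, 0]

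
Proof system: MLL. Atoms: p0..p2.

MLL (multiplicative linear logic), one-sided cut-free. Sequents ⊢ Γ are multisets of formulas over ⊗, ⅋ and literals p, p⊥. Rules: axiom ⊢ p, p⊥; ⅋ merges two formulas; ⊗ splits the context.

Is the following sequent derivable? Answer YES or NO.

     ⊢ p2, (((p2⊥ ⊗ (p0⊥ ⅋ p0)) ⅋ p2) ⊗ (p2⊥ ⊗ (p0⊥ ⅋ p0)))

Proof tree:
[⊗]  ⊢ p2, (((p2⊥ ⊗ (p0⊥ ⅋ p0)) ⅋ p2) ⊗ (p2⊥ ⊗ (p0⊥ ⅋ p0)))
  [⅋]  ⊢ ((p2⊥ ⊗ (p0⊥ ⅋ p0)) ⅋ p2)
    [⊗]  ⊢ p2, (p2⊥ ⊗ (p0⊥ ⅋ p0))
      [Ax]  ⊢ p2, p2⊥
      [⅋]  ⊢ (p0⊥ ⅋ p0)
        [Ax]  ⊢ p0, p0⊥
  [⊗]  ⊢ p2, (p2⊥ ⊗ (p0⊥ ⅋ p0))
    [Ax]  ⊢ p2, p2⊥
    [⅋]  ⊢ (p0⊥ ⅋ p0)
      [Ax]  ⊢ p0, p0⊥

Result: YES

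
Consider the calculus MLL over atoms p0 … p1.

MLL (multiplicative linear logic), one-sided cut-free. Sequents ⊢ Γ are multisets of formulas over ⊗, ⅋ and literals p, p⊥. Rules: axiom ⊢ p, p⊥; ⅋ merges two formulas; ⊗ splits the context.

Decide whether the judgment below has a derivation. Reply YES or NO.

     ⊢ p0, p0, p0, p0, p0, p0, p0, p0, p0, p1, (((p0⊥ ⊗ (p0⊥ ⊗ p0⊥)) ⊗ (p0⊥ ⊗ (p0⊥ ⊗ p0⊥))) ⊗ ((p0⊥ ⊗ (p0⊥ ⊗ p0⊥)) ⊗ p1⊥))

Derivation (root first):
[⊗]  ⊢ p0, p0, p0, p0, p0, p0, p0, p0, p0, p1, (((p0⊥ ⊗ (p0⊥ ⊗ p0⊥)) ⊗ (p0⊥ ⊗ (p0⊥ ⊗ p0⊥))) ⊗ ((p0⊥ ⊗ (p0⊥ ⊗ p0⊥)) ⊗ p1⊥))
  [⊗]  ⊢ p0, p0, p0, p0, p0, p0, ((p0⊥ ⊗ (p0⊥ ⊗ p0⊥)) ⊗ (p0⊥ ⊗ (p0⊥ ⊗ p0⊥)))
    [⊗]  ⊢ p0, p0, p0, (p0⊥ ⊗ (p0⊥ ⊗ p0⊥))
      [Ax]  ⊢ p0, p0⊥
      [⊗]  ⊢ p0, p0, (p0⊥ ⊗ p0⊥)
        [Ax]  ⊢ p0, p0⊥
        [Ax]  ⊢ p0, p0⊥
    [⊗]  ⊢ p0, p0, p0, (p0⊥ ⊗ (p0⊥ ⊗ p0⊥))
      [Ax]  ⊢ p0, p0⊥
      [⊗]  ⊢ p0, p0, (p0⊥ ⊗ p0⊥)
        [Ax]  ⊢ p0, p0⊥
        [Ax]  ⊢ p0, p0⊥
  [⊗]  ⊢ p0, p0, p0, p1, ((p0⊥ ⊗ (p0⊥ ⊗ p0⊥)) ⊗ p1⊥)
    [⊗]  ⊢ p0, p0, p0, (p0⊥ ⊗ (p0⊥ ⊗ p0⊥))
      [Ax]  ⊢ p0, p0⊥
      [⊗]  ⊢ p0, p0, (p0⊥ ⊗ p0⊥)
        [Ax]  ⊢ p0, p0⊥
        [Ax]  ⊢ p0, p0⊥
    [Ax]  ⊢ p1, p1⊥

Result: YES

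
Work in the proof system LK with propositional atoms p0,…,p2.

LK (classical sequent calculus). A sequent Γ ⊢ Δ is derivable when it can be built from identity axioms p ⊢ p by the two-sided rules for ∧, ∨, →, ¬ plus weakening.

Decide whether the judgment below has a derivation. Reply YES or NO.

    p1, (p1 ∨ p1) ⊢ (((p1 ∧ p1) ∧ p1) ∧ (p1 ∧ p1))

Proof tree:
[∧R] p1, (p1 ∨ p1) ⊢ (((p1 ∧ p1) ∧ p1) ∧ (p1 ∧ p1))
  [∧R] p1, (p1 ∨ p1) ⊢ ((p1 ∧ p1) ∧ p1)
    [∧R] p1 ⊢ (p1 ∧ p1)
      [Ax] p1 ⊢ p1
      [Ax] p1 ⊢ p1
    [∨L] (p1 ∨ p1) ⊢ p1
      [Ax] p1 ⊢ p1
      [Ax] p1 ⊢ p1
  [∧R] p1 ⊢ (p1 ∧ p1)
    [Ax] p1 ⊢ p1
    [Ax] p1 ⊢ p1

Result: YES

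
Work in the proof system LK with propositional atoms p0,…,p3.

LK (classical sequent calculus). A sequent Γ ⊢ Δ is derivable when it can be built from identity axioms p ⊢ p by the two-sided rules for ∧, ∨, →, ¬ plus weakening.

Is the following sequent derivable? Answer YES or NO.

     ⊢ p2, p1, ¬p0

Truth-table refutation:
  v=0000: Γ:[] Δ:[p2=F, p1=F, ¬p0=T] refutes=False
  v=0001: Γ:[] Δ:[p2=F, p1=F, ¬p0=T] refutes=False
  v=0010: Γ:[] Δ:[p2=T, p1=F, ¬p0=T] refutes=False
  v=0011: Γ:[] Δ:[p2=T, p1=F, ¬p0=T] refutes=False
  v=0100: Γ:[] Δ:[p2=F, p1=T, ¬p0=T] refutes=False
  v=0101: Γ:[] Δ:[p2=F, p1=T, ¬p0=T] refutes=False
  v=0110: Γ:[] Δ:[p2=T, p1=T, ¬p0=T] refutes=False
  v=0111: Γ:[] Δ:[p2=T, p1=T, ¬p0=T] refutes=False
  v=1000: Γ:[] Δ:[p2=F, p1=F, ¬p0=F] refutes=True  ← countermodel

Result: NO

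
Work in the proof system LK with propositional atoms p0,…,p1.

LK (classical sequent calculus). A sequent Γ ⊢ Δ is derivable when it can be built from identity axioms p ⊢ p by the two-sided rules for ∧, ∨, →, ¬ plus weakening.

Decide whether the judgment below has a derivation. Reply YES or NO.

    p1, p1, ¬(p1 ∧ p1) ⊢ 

Derivation trace:
[¬L] p1, p1, ¬(p1 ∧ p1) ⊢ 
  [WL] p1, p1 ⊢ (p1 ∧ p1)
    [∧R] p1 ⊢ (p1 ∧ p1)
      [Ax] p1 ⊢ p1
      [Ax] p1 ⊢ p1

Result: YES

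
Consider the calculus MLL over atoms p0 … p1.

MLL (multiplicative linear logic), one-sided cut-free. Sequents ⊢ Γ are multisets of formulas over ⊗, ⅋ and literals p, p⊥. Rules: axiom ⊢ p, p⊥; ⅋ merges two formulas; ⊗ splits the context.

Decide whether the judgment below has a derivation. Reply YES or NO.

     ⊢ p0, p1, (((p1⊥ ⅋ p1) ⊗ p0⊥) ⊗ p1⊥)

Derivation (root first):
[⊗]  ⊢ p0, p1, (((p1⊥ ⅋ p1) ⊗ p0⊥) ⊗ p1⊥)
  [⊗]  ⊢ p0, ((p1⊥ ⅋ p1) ⊗ p0⊥)
    [⅋]  ⊢ (p1⊥ ⅋ p1)
      [Ax]  ⊢ p1, p1⊥
    [Ax]  ⊢ p0, p0⊥
  [Ax]  ⊢ p1, p1⊥

Result: YES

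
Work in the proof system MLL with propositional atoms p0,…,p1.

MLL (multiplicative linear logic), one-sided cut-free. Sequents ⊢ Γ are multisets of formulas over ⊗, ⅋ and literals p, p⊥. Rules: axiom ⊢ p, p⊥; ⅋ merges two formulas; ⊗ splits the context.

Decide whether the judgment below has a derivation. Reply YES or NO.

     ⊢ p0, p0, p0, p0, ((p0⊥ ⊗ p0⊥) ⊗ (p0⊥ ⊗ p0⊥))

Derivation trace:
[⊗]  ⊢ p0, p0, p0, p0, ((p0⊥ ⊗ p0⊥) ⊗ (p0⊥ ⊗ p0⊥))
  [⊗]  ⊢ p0, p0, (p0⊥ ⊗ p0⊥)
    [Ax]  ⊢ p0, p0⊥
    [Ax]  ⊢ p0, p0⊥
  [⊗]  ⊢ p0, p0, (p0⊥ ⊗ p0⊥)
    [Ax]  ⊢ p0, p0⊥
    [Ax]  ⊢ p0, p0⊥

Result: YES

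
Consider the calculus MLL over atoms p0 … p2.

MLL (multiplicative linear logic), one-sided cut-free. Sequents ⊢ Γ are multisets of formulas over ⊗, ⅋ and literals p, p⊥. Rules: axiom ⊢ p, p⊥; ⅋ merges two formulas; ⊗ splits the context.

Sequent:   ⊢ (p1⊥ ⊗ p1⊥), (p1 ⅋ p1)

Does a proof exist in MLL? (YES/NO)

Derivation (root first):
[⅋]  ⊢ (p1⊥ ⊗ p1⊥), (p1 ⅋ p1)
  [⊗]  ⊢ p1, p1, (p1⊥ ⊗ p1⊥)
    [Ax]  ⊢ p1, p1⊥
    [Ax]  ⊢ p1, p1⊥

Result: YES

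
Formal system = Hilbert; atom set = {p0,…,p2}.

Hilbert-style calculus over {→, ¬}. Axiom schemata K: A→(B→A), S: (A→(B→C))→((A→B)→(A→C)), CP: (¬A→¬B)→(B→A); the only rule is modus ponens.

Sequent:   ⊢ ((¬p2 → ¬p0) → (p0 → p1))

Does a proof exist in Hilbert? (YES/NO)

Truth-table refutation:
  v=000: Γ:[] Δ:[((¬p2 → ¬p0) → (p0 → p1))=T] refutes=False
  v=001: Γ:[] Δ:[((¬p2 → ¬p0) → (p0 → p1))=T] refutes=False
  v=010: Γ:[] Δ:[((¬p2 → ¬p0) → (p0 → p1))=T] refutes=False
  v=011: Γ:[] Δ:[((¬p2 → ¬p0) → (p0 → p1))=T] refutes=False
  v=100: Γ:[] Δ:[((¬p2 → ¬p0) → (p0 → p1))=T] refutes=False
  v=101: Γ:[] Δ:[((¬p2 → ¬p0) → (p0 → p1))=F] refutes=True  ← countermodel

Result: NO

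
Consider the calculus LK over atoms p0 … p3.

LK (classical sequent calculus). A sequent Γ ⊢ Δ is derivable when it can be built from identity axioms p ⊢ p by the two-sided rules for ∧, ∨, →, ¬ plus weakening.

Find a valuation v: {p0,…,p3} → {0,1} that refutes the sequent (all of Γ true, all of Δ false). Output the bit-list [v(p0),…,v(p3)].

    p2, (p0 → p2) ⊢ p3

Search for a countermodel by truth-table:
  v=0000: Γ:[p2=F, (p0 → p2)=T] Δ:[p3=F] refutes=False
  v=0001: Γ:[p2=F, (p0 → p2)=T] Δ:[p3=T] refutes=False
  v=0010: Γ:[p2=T, (p0 → p2)=T] Δ:[p3=F] refutes=True  ← countermodel

Result: [0, 0, 1, 0]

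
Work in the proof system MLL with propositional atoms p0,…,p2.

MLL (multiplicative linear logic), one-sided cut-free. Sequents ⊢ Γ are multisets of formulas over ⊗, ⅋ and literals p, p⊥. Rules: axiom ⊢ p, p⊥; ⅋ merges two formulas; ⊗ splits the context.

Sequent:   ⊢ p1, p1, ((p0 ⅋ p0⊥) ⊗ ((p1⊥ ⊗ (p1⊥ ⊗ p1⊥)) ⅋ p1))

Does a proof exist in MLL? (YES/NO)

Derivation (root first):
[⊗]  ⊢ p1, p1, ((p0 ⅋ p0⊥) ⊗ ((p1⊥ ⊗ (p1⊥ ⊗ p1⊥)) ⅋ p1))
  [⅋]  ⊢ (p0 ⅋ p0⊥)
    [Ax]  ⊢ p0, p0⊥
  [⅋]  ⊢ p1, p1, ((p1⊥ ⊗ (p1⊥ ⊗ p1⊥)) ⅋ p1)
    [⊗]  ⊢ p1, p1, p1, (p1⊥ ⊗ (p1⊥ ⊗ p1⊥))
      [Ax]  ⊢ p1, p1⊥
      [⊗]  ⊢ p1, p1, (p1⊥ ⊗ p1⊥)
        [Ax]  ⊢ p1, p1⊥
        [Ax]  ⊢ p1, p1⊥

Result: YES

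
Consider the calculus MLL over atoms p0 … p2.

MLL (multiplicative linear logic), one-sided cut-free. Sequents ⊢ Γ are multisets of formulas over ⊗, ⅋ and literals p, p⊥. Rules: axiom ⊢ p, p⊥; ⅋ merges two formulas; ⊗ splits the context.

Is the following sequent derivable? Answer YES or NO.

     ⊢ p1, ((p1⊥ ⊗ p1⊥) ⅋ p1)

Proof tree:
[⅋]  ⊢ p1, ((p1⊥ ⊗ p1⊥) ⅋ p1)
  [⊗]  ⊢ p1, p1, (p1⊥ ⊗ p1⊥)
    [Ax]  ⊢ p1, p1⊥
    [Ax]  ⊢ p1, p1⊥

Result: YES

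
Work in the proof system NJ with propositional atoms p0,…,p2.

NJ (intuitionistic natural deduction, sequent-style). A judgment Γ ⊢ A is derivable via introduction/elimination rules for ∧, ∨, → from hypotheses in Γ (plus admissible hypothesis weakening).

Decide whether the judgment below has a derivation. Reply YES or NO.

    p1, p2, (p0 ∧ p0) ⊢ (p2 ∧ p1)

Proof tree:
[Wk] p1, p2, (p0 ∧ p0) ⊢ (p2 ∧ p1)
  [∧I] p1, p2 ⊢ (p2 ∧ p1)
    [Ax] p2 ⊢ p2
    [Ax] p1 ⊢ p1

Result: YES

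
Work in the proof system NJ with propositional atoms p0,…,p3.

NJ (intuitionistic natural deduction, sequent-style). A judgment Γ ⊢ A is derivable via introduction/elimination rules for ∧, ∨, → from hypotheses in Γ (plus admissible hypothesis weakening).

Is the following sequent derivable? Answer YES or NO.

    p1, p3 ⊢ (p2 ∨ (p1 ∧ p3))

Derivation trace:
[∨I₂] p1, p3 ⊢ (p2 ∨ (p1 ∧ p3))
  [∧I] p1, p3 ⊢ (p1 ∧ p3)
    [Ax] p1 ⊢ p1
    [Ax] p3 ⊢ p3

Result: YES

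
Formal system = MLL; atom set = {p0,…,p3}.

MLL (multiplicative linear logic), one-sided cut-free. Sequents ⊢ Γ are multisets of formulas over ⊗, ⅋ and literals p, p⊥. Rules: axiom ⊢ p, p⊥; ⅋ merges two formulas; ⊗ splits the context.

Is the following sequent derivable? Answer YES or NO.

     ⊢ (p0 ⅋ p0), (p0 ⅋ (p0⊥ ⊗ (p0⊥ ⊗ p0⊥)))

Derivation trace:
[⅋]  ⊢ (p0 ⅋ p0), (p0 ⅋ (p0⊥ ⊗ (p0⊥ ⊗ p0⊥)))
  [⅋]  ⊢ p0, (p0⊥ ⊗ (p0⊥ ⊗ p0⊥)), (p0 ⅋ p0)
    [⊗]  ⊢ p0, p0, p0, (p0⊥ ⊗ (p0⊥ ⊗ p0⊥))
      [Ax]  ⊢ p0, p0⊥
      [⊗]  ⊢ p0, p0, (p0⊥ ⊗ p0⊥)
        [Ax]  ⊢ p0, p0⊥
        [Ax]  ⊢ p0, p0⊥

Result: YES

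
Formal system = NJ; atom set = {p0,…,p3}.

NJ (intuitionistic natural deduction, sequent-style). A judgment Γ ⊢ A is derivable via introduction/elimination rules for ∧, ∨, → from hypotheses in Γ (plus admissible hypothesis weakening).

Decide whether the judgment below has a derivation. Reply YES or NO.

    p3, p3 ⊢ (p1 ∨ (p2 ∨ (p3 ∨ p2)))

Derivation trace:
[Wk] p3, p3 ⊢ (p1 ∨ (p2 ∨ (p3 ∨ p2)))
  [∨I₂] p3 ⊢ (p1 ∨ (p2 ∨ (p3 ∨ p2)))
    [∨I₂] p3 ⊢ (p2 ∨ (p3 ∨ p2))
      [∨I₁] p3 ⊢ (p3 ∨ p2)
        [Ax] p3 ⊢ p3

Result: YES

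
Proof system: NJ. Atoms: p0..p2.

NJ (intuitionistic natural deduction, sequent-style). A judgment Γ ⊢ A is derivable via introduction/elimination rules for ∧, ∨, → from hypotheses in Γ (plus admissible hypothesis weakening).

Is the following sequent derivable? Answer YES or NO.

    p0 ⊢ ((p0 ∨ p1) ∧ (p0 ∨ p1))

Proof tree:
[∧I] p0 ⊢ ((p0 ∨ p1) ∧ (p0 ∨ p1))
  [∨I₁] p0 ⊢ (p0 ∨ p1)
    [Ax] p0 ⊢ p0
  [∨I₁] p0 ⊢ (p0 ∨ p1)
    [Ax] p0 ⊢ p0

Result: YES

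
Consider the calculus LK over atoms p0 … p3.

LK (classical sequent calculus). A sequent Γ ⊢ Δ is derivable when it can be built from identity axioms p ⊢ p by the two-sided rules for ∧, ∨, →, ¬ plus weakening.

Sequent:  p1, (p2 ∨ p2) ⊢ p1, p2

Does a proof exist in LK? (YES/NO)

Proof tree:
[∨L] p1, (p2 ∨ p2) ⊢ p1, p2
  [WL] p1, p2 ⊢ p1
    [Ax] p1 ⊢ p1
  [Ax] p2 ⊢ p2

Result: YES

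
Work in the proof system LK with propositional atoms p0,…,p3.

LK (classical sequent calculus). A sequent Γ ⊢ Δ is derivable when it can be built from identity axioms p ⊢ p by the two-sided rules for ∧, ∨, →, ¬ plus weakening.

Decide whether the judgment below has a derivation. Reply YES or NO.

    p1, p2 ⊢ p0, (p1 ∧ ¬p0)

Proof tree:
[∧R] p1, p2 ⊢ p0, (p1 ∧ ¬p0)
  [WL] p1, p2 ⊢ p1
    [Ax] p1 ⊢ p1
  [¬R]  ⊢ p0, ¬p0
    [Ax] p0 ⊢ p0

Result: YES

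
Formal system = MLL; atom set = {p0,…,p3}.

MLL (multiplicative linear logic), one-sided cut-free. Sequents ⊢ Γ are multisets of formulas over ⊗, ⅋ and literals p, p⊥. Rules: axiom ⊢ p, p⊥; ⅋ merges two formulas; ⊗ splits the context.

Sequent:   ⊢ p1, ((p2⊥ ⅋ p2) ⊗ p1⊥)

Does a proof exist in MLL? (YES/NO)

Derivation trace:
[⊗]  ⊢ p1, ((p2⊥ ⅋ p2) ⊗ p1⊥)
  [⅋]  ⊢ (p2⊥ ⅋ p2)
    [Ax]  ⊢ p2, p2⊥
  [Ax]  ⊢ p1, p1⊥

Result: YES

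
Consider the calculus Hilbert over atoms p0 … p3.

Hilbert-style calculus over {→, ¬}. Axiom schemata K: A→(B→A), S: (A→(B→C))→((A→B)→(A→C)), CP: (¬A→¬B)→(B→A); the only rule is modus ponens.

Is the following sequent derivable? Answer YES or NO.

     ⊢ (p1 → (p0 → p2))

Search for a countermodel by truth-table:
  v=0000: Γ:[] Δ:[(p1 → (p0 → p2))=T] refutes=False
  v=0001: Γ:[] Δ:[(p1 → (p0 → p2))=T] refutes=False
  v=0010: Γ:[] Δ:[(p1 → (p0 → p2))=T] refutes=False
  v=0011: Γ:[] Δ:[(p1 → (p0 → p2))=T] refutes=False
  v=0100: Γ:[] Δ:[(p1 → (p0 → p2))=T] refutes=False
  v=0101: Γ:[] Δ:[(p1 → (p0 → p2))=T] refutes=False
  v=0110: Γ:[] Δ:[(p1 → (p0 → p2))=T] refutes=False
  v=0111: Γ:[] Δ:[(p1 → (p0 → p2))=T] refutes=False
  v=1000: Γ:[] Δ:[(p1 → (p0 → p2))=T] refutes=False
  v=1001: Γ:[] Δ:[(p1 → (p0 → p2))=T] refutes=False
  v=1010: Γ:[] Δ:[(p1 → (p0 → p2))=T] refutes=False
  v=1011: Γ:[] Δ:[(p1 → (p0 → p2))=T] refutes=False
  v=1100: Γ:[] Δ:[(p1 → (p0 → p2))=F] refutes=True  ← countermodel

Result: NO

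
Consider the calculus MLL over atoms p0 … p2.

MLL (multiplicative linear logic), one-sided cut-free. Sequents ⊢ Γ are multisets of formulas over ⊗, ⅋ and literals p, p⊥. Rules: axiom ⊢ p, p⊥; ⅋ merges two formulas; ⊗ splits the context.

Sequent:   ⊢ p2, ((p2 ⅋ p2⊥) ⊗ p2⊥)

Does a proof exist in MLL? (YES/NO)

Derivation (root first):
[⊗]  ⊢ p2, ((p2 ⅋ p2⊥) ⊗ p2⊥)
  [⅋]  ⊢ (p2 ⅋ p2⊥)
    [Ax]  ⊢ p2, p2⊥
  [Ax]  ⊢ p2, p2⊥

Result: YES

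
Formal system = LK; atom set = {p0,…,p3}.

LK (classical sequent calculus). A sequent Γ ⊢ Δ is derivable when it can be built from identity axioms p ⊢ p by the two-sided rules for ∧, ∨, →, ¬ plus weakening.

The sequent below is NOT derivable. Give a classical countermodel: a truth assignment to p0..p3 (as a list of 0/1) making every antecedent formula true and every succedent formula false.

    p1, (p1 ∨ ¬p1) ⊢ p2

Search for a countermodel by truth-table:
  v=0000: Γ:[p1=F, (p1 ∨ ¬p1)=T] Δ:[p2=F] refutes=False
  v=0001: Γ:[p1=F, (p1 ∨ ¬p1)=T] Δ:[p2=F] refutes=False
  v=0010: Γ:[p1=F, (p1 ∨ ¬p1)=T] Δ:[p2=T] refutes=False
  v=0011: Γ:[p1=F, (p1 ∨ ¬p1)=T] Δ:[p2=T] refutes=False
  v=0100: Γ:[p1=T, (p1 ∨ ¬p1)=T] Δ:[p2=F] refutes=True  ← countermodel

Result: [0, 1, 0, 0]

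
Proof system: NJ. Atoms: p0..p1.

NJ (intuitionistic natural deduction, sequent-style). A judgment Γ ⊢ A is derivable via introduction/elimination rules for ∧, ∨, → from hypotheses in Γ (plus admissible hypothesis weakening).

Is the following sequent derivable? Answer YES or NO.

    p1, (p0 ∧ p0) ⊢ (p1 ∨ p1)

Proof tree:
[Wk] p1, (p0 ∧ p0) ⊢ (p1 ∨ p1)
  [∨I₁] p1 ⊢ (p1 ∨ p1)
    [Ax] p1 ⊢ p1

Result: YES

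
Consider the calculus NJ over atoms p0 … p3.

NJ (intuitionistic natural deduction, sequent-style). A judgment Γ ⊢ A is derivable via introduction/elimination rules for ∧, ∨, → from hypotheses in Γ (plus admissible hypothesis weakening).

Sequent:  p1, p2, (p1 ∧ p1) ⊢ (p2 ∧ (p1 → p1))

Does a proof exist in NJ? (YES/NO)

Derivation trace:
[Wk] p1, p2, (p1 ∧ p1) ⊢ (p2 ∧ (p1 → p1))
  [∧I] p1, p2 ⊢ (p2 ∧ (p1 → p1))
    [Wk] p2, p1 ⊢ p2
      [Ax] p2 ⊢ p2
    [→I]  ⊢ (p1 → p1)
      [Ax] p1 ⊢ p1

Result: YES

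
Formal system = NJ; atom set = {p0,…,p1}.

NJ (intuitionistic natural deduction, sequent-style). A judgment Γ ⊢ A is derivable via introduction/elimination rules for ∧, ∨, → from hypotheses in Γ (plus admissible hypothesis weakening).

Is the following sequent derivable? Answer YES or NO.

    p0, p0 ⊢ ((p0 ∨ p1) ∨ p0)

Derivation trace:
[Wk] p0, p0 ⊢ ((p0 ∨ p1) ∨ p0)
  [∨I₁] p0 ⊢ ((p0 ∨ p1) ∨ p0)
    [∨I₁] p0 ⊢ (p0 ∨ p1)
      [Ax] p0 ⊢ p0

Result: YES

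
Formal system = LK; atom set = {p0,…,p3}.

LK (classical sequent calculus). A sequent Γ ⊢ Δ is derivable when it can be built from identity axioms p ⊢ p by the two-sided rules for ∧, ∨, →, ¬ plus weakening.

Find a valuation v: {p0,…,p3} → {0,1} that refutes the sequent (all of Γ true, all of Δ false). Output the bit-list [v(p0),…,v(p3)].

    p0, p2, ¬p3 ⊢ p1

Truth-table refutation:
  v=0000: Γ:[p0=F, p2=F, ¬p3=T] Δ:[p1=F] refutes=False
  v=0001: Γ:[p0=F, p2=F, ¬p3=F] Δ:[p1=F] refutes=False
  v=0010: Γ:[p0=F, p2=T, ¬p3=T] Δ:[p1=F] refutes=False
  v=0011: Γ:[p0=F, p2=T, ¬p3=F] Δ:[p1=F] refutes=False
  v=0100: Γ:[p0=F, p2=F, ¬p3=T] Δ:[p1=T] refutes=False
  v=0101: Γ:[p0=F, p2=F, ¬p3=F] Δ:[p1=T] refutes=False
  v=0110: Γ:[p0=F, p2=T, ¬p3=T] Δ:[p1=T] refutes=False
  v=0111: Γ:[p0=F, p2=T, ¬p3=F] Δ:[p1=T] refutes=False
  v=1000: Γ:[p0=T, p2=F, ¬p3=T] Δ:[p1=F] refutes=False
  v=1001: Γ:[p0=T, p2=F, ¬p3=F] Δ:[p1=F] refutes=False
  v=1010: Γ:[p0=T, p2=T, ¬p3=T] Δ:[p1=F] refutes=True  ← countermodel

Result: [1, 0, 1, 0]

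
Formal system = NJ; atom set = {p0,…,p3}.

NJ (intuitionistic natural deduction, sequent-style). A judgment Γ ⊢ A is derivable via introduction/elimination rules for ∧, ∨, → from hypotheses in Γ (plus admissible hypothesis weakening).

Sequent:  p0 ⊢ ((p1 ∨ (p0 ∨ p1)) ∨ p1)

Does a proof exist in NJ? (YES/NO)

Derivation trace:
[∨I₁] p0 ⊢ ((p1 ∨ (p0 ∨ p1)) ∨ p1)
  [∨I₂] p0 ⊢ (p1 ∨ (p0 ∨ p1))
    [∨I₁] p0 ⊢ (p0 ∨ p1)
      [Ax] p0 ⊢ p0

Result: YES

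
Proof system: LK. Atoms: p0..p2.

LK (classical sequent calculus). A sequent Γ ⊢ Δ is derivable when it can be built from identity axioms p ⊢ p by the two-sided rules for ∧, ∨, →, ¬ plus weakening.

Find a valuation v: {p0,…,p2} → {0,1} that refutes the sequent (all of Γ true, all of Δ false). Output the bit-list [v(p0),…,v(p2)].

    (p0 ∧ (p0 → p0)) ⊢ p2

Search for a countermodel by truth-table:
  v=000: Γ:[(p0 ∧ (p0 → p0))=F] Δ:[p2=F] refutes=False
  v=001: Γ:[(p0 ∧ (p0 → p0))=F] Δ:[p2=T] refutes=False
  v=010: Γ:[(p0 ∧ (p0 → p0))=F] Δ:[p2=F] refutes=False
  v=011: Γ:[(p0 ∧ (p0 → p0))=F] Δ:[p2=T] refutes=False
  v=100: Γ:[(p0 ∧ (p0 → p0))=T] Δ:[p2=F] refutes=True  ← countermodel

Result: [1, 0, 0]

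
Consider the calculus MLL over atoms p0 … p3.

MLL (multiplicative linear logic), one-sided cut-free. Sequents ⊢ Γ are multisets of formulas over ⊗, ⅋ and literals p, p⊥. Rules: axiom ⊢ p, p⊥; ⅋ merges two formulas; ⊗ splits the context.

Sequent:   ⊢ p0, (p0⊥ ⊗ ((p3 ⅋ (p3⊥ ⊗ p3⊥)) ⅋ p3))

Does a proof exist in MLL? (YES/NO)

Proof tree:
[⊗]  ⊢ p0, (p0⊥ ⊗ ((p3 ⅋ (p3⊥ ⊗ p3⊥)) ⅋ p3))
  [Ax]  ⊢ p0, p0⊥
  [⅋]  ⊢ ((p3 ⅋ (p3⊥ ⊗ p3⊥)) ⅋ p3)
    [⅋]  ⊢ p3, (p3 ⅋ (p3⊥ ⊗ p3⊥))
      [⊗]  ⊢ p3, p3, (p3⊥ ⊗ p3⊥)
        [Ax]  ⊢ p3, p3⊥
        [Ax]  ⊢ p3, p3⊥

Result: YES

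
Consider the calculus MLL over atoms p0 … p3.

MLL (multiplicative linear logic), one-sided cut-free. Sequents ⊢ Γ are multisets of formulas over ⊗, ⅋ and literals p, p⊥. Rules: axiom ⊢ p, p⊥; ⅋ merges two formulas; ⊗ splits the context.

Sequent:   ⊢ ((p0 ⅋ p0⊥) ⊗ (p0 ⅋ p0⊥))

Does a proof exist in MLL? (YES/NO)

Derivation trace:
[⊗]  ⊢ ((p0 ⅋ p0⊥) ⊗ (p0 ⅋ p0⊥))
  [⅋]  ⊢ (p0 ⅋ p0⊥)
    [Ax]  ⊢ p0, p0⊥
  [⅋]  ⊢ (p0 ⅋ p0⊥)
    [Ax]  ⊢ p0, p0⊥

Result: YES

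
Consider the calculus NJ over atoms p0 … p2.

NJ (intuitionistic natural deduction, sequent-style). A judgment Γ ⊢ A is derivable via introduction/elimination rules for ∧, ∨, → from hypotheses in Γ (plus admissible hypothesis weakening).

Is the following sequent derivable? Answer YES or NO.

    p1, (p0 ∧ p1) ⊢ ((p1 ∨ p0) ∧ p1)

Proof tree:
[∧I] p1, (p0 ∧ p1) ⊢ ((p1 ∨ p0) ∧ p1)
  [∨I₁] p1, (p0 ∧ p1) ⊢ (p1 ∨ p0)
    [Wk] p1, (p0 ∧ p1) ⊢ p1
      [Ax] p1 ⊢ p1
  [Ax] p1 ⊢ p1

Result: YES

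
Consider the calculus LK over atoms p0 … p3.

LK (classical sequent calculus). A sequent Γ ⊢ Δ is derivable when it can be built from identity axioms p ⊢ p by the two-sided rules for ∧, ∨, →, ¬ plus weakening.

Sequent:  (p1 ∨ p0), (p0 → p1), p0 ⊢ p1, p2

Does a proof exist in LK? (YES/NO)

Proof tree:
[WL] (p1 ∨ p0), (p0 → p1), p0 ⊢ p1, p2
  [WR] (p1 ∨ p0), (p0 → p1) ⊢ p1, p2
    [→L] (p1 ∨ p0), (p0 → p1) ⊢ p1
      [∨L] (p1 ∨ p0) ⊢ p1, p0
        [Ax] p1 ⊢ p1
        [Ax] p0 ⊢ p0
      [Ax] p1 ⊢ p1

Result: YES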